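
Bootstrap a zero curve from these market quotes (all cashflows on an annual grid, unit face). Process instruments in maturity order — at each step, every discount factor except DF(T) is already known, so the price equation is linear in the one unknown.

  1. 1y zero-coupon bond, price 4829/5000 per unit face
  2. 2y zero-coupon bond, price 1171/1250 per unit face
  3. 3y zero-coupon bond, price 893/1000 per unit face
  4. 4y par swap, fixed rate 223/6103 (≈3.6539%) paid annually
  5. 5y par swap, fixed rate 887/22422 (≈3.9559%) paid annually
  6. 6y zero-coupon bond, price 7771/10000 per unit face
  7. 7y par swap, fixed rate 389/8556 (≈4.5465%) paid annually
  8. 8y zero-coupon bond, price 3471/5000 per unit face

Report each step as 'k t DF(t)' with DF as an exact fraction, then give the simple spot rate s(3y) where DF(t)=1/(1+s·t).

step 1 [1y] zero: DF = P = 4829/5000 ≈ 0.965800
step 2 [2y] zero: DF = P = 1171/1250 ≈ 0.936800
step 3 [3y] zero: DF = P = 893/1000 ≈ 0.893000
step 4 [4y] swap r/1=223/6103: DF=(1 − 223/6103·(0.965800+0.936800+0.893000))/(1+223/6103) = 4331/5000 ≈ 0.866200
step 5 [5y] swap r/1=887/22422: DF=(1 − 887/22422·(0.965800+0.936800+0.893000+0.866200))/(1+887/22422) = 4113/5000 ≈ 0.822600
step 6 [6y] zero: DF = P = 7771/10000 ≈ 0.777100
step 7 [7y] swap r/1=389/8556: DF=(1 − 389/8556·(0.965800+0.936800+0.893000+0.866200+0.822600+0.777100))/(1+389/8556) = 7277/10000 ≈ 0.727700
step 8 [8y] zero: DF = P = 3471/5000 ≈ 0.694200

1 1 4829/5000
2 2 1171/1250
3 3 893/1000
4 4 4331/5000
5 5 4113/5000
6 6 7771/10000
7 7 7277/10000
8 8 3471/5000
s(3y) = (1/(893/1000) − 1)/(3) = 107/2679 ≈ 3.9940%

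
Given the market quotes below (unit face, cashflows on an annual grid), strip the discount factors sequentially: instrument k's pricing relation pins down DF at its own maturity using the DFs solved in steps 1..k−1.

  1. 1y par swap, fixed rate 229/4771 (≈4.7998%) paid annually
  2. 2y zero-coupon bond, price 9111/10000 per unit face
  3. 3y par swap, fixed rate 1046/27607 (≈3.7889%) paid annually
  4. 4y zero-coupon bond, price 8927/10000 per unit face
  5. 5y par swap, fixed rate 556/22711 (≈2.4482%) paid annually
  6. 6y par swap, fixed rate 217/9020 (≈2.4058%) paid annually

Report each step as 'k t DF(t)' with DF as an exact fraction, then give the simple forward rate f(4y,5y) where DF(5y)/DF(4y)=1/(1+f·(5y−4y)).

1 1 4771/5000
2 2 9111/10000
3 3 4477/5000
4 4 8927/10000
5 5 1111/1250
6 6 4349/5000
f(4y,5y) = ((8927/10000)/(1111/1250) − 1)/(1) = 39/8888 ≈ 0.4388%

step 1 [1y] swap r/1=229/4771: DF=(1 − 229/4771·(0))/(1+229/4771) = 4771/5000 ≈ 0.954200
step 2 [2y] zero: DF = P = 9111/10000 ≈ 0.911100
step 3 [3y] swap r/1=1046/27607: DF=(1 − 1046/27607·(0.954200+0.911100))/(1+1046/27607) = 4477/5000 ≈ 0.895400
step 4 [4y] zero: DF = P = 8927/10000 ≈ 0.892700
step 5 [5y] swap r/1=556/22711: DF=(1 − 556/22711·(0.954200+0.911100+0.895400+0.892700))/(1+556/22711) = 1111/1250 ≈ 0.888800
step 6 [6y] swap r/1=217/9020: DF=(1 − 217/9020·(0.954200+0.911100+0.895400+0.892700+0.888800))/(1+217/9020) = 4349/5000 ≈ 0.869800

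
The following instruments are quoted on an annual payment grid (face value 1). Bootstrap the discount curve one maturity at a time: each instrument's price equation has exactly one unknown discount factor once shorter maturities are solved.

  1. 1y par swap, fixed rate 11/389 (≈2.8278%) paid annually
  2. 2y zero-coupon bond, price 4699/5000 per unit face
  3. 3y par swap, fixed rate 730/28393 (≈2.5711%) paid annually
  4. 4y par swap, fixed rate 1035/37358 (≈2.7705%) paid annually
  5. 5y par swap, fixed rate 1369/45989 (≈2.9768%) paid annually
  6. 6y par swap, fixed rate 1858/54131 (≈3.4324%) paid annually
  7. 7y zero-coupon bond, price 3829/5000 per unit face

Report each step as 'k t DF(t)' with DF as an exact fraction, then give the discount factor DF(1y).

1 1 389/400
2 2 4699/5000
3 3 927/1000
4 4 1793/2000
5 5 8631/10000
6 6 4071/5000
7 7 3829/5000
DF(1y) = 389/400 ≈ 0.972500

step 1 [1y] swap r/1=11/389: DF=(1 − 11/389·(0))/(1+11/389) = 389/400 ≈ 0.972500
step 2 [2y] zero: DF = P = 4699/5000 ≈ 0.939800
step 3 [3y] swap r/1=730/28393: DF=(1 − 730/28393·(0.972500+0.939800))/(1+730/28393) = 927/1000 ≈ 0.927000
step 4 [4y] swap r/1=1035/37358: DF=(1 − 1035/37358·(0.972500+0.939800+0.927000))/(1+1035/37358) = 1793/2000 ≈ 0.896500
step 5 [5y] swap r/1=1369/45989: DF=(1 − 1369/45989·(0.972500+0.939800+0.927000+0.896500))/(1+1369/45989) = 8631/10000 ≈ 0.863100
step 6 [6y] swap r/1=1858/54131: DF=(1 − 1858/54131·(0.972500+0.939800+0.927000+0.896500+0.863100))/(1+1858/54131) = 4071/5000 ≈ 0.814200
step 7 [7y] zero: DF = P = 3829/5000 ≈ 0.765800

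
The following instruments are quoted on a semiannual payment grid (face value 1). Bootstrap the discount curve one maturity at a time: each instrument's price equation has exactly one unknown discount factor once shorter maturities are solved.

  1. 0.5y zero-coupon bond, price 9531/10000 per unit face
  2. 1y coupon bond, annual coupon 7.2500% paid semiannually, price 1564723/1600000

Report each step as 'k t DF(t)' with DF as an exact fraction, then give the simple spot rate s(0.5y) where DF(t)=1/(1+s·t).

1 1/2 9531/10000
2 1 569/625
s(0.5y) = (1/(9531/10000) − 1)/(1/2) = 938/9531 ≈ 9.8416%

step 1 [0.5y] zero: DF = P = 9531/10000 ≈ 0.953100
step 2 [1y] bond c/2=29/800: DF=(1564723/1600000 − 29/800·(0.953100))/(1+29/800) = 569/625 ≈ 0.910400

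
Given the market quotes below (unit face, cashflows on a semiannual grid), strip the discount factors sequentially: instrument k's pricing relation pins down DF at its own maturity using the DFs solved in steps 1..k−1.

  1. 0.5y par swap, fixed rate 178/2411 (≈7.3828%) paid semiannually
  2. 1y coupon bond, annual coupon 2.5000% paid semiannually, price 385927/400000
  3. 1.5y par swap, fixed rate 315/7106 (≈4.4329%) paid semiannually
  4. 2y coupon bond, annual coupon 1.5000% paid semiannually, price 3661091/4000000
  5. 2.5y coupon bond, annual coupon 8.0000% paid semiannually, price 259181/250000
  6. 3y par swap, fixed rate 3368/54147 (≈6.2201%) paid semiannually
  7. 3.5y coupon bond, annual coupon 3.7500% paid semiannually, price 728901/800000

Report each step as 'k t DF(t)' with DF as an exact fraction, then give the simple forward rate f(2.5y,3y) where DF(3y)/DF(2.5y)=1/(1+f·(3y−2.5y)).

step 1 [0.5y] swap r/2=89/2411: DF=(1 − 89/2411·(0))/(1+89/2411) = 2411/2500 ≈ 0.964400
step 2 [1y] bond c/2=1/80: DF=(385927/400000 − 1/80·(0.964400))/(1+1/80) = 941/1000 ≈ 0.941000
step 3 [1.5y] swap r/2=315/14212: DF=(1 − 315/14212·(0.964400+0.941000))/(1+315/14212) = 937/1000 ≈ 0.937000
step 4 [2y] bond c/2=3/400: DF=(3661091/4000000 − 3/400·(0.964400+0.941000+0.937000))/(1+3/400) = 8873/10000 ≈ 0.887300
step 5 [2.5y] bond c/2=1/25: DF=(259181/250000 − 1/25·(0.964400+0.941000+0.937000+0.887300))/(1+1/25) = 4267/5000 ≈ 0.853400
step 6 [3y] swap r/2=1684/54147: DF=(1 − 1684/54147·(0.964400+0.941000+0.937000+0.887300+0.853400))/(1+1684/54147) = 2079/2500 ≈ 0.831600
step 7 [3.5y] bond c/2=3/160: DF=(728901/800000 − 3/160·(0.964400+0.941000+0.937000+0.887300+0.853400+0.831600))/(1+3/160) = 7947/10000 ≈ 0.794700

1 1/2 2411/2500
2 1 941/1000
3 3/2 937/1000
4 2 8873/10000
5 5/2 4267/5000
6 3 2079/2500
7 7/2 7947/10000
f(2.5y,3y) = ((4267/5000)/(2079/2500) − 1)/(1/2) = 109/2079 ≈ 5.2429%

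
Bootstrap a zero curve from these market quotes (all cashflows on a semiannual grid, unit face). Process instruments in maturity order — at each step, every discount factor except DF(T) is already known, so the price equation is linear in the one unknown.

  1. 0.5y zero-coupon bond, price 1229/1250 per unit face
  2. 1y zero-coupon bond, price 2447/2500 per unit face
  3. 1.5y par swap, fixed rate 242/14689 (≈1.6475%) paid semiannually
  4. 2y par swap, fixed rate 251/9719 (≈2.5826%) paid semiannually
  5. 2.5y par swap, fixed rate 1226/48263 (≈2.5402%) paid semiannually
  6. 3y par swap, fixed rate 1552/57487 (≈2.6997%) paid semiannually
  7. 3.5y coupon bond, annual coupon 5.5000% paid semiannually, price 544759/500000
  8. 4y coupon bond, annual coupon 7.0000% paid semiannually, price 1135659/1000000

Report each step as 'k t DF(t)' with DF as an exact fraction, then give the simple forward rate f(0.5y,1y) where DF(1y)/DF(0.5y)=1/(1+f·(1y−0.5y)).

1 1/2 1229/1250
2 1 2447/2500
3 3/2 4879/5000
4 2 4749/5000
5 5/2 9387/10000
6 3 1153/1250
7 7/2 1813/2000
8 4 4361/5000
f(0.5y,1y) = ((1229/1250)/(2447/2500) − 1)/(1/2) = 22/2447 ≈ 0.8991%

step 1 [0.5y] zero: DF = P = 1229/1250 ≈ 0.983200
step 2 [1y] zero: DF = P = 2447/2500 ≈ 0.978800
step 3 [1.5y] swap r/2=121/14689: DF=(1 − 121/14689·(0.983200+0.978800))/(1+121/14689) = 4879/5000 ≈ 0.975800
step 4 [2y] swap r/2=251/19438: DF=(1 − 251/19438·(0.983200+0.978800+0.975800))/(1+251/19438) = 4749/5000 ≈ 0.949800
step 5 [2.5y] swap r/2=613/48263: DF=(1 − 613/48263·(0.983200+0.978800+0.975800+0.949800))/(1+613/48263) = 9387/10000 ≈ 0.938700
step 6 [3y] swap r/2=776/57487: DF=(1 − 776/57487·(0.983200+0.978800+0.975800+0.949800+0.938700))/(1+776/57487) = 1153/1250 ≈ 0.922400
step 7 [3.5y] bond c/2=11/400: DF=(544759/500000 − 11/400·(0.983200+0.978800+0.975800+0.949800+0.938700+0.922400))/(1+11/400) = 1813/2000 ≈ 0.906500
step 8 [4y] bond c/2=7/200: DF=(1135659/1000000 − 7/200·(0.983200+0.978800+0.975800+0.949800+0.938700+0.922400+0.906500))/(1+7/200) = 4361/5000 ≈ 0.872200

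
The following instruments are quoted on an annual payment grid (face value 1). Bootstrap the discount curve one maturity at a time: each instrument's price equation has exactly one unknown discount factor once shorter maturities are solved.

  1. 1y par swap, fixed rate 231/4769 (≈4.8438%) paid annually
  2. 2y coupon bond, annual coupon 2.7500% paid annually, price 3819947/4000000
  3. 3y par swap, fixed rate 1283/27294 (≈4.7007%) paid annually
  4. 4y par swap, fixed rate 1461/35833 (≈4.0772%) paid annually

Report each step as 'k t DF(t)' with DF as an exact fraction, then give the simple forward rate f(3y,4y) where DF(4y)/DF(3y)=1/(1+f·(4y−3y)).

step 1 [1y] swap r/1=231/4769: DF=(1 − 231/4769·(0))/(1+231/4769) = 4769/5000 ≈ 0.953800
step 2 [2y] bond c/1=11/400: DF=(3819947/4000000 − 11/400·(0.953800))/(1+11/400) = 9039/10000 ≈ 0.903900
step 3 [3y] swap r/1=1283/27294: DF=(1 − 1283/27294·(0.953800+0.903900))/(1+1283/27294) = 8717/10000 ≈ 0.871700
step 4 [4y] swap r/1=1461/35833: DF=(1 − 1461/35833·(0.953800+0.903900+0.871700))/(1+1461/35833) = 8539/10000 ≈ 0.853900

1 1 4769/5000
2 2 9039/10000
3 3 8717/10000
4 4 8539/10000
f(3y,4y) = ((8717/10000)/(8539/10000) − 1)/(1) = 178/8539 ≈ 2.0846%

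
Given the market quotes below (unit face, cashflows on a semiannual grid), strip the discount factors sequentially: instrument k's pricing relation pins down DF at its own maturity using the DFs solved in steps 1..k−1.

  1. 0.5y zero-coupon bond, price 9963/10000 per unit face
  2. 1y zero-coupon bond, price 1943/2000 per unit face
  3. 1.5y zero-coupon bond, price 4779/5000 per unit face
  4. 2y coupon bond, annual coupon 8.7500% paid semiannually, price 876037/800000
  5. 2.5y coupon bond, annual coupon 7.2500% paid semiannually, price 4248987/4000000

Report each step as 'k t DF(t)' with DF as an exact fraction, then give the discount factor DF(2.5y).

step 1 [0.5y] zero: DF = P = 9963/10000 ≈ 0.996300
step 2 [1y] zero: DF = P = 1943/2000 ≈ 0.971500
step 3 [1.5y] zero: DF = P = 4779/5000 ≈ 0.955800
step 4 [2y] bond c/2=7/160: DF=(876037/800000 − 7/160·(0.996300+0.971500+0.955800))/(1+7/160) = 4633/5000 ≈ 0.926600
step 5 [2.5y] bond c/2=29/800: DF=(4248987/4000000 − 29/800·(0.996300+0.971500+0.955800+0.926600))/(1+29/800) = 1113/1250 ≈ 0.890400

1 1/2 9963/10000
2 1 1943/2000
3 3/2 4779/5000
4 2 4633/5000
5 5/2 1113/1250
DF(2.5y) = 1113/1250 ≈ 0.890400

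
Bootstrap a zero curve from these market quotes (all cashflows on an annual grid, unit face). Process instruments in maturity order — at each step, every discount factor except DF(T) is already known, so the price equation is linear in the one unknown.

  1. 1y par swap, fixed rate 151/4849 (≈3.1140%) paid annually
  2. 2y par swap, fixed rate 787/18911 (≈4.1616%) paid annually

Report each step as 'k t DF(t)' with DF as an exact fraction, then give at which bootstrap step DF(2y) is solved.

step 1 [1y] swap r/1=151/4849: DF=(1 − 151/4849·(0))/(1+151/4849) = 4849/5000 ≈ 0.969800
step 2 [2y] swap r/1=787/18911: DF=(1 − 787/18911·(0.969800))/(1+787/18911) = 9213/10000 ≈ 0.921300

1 1 4849/5000
2 2 9213/10000
DF(2y) is solved at step 2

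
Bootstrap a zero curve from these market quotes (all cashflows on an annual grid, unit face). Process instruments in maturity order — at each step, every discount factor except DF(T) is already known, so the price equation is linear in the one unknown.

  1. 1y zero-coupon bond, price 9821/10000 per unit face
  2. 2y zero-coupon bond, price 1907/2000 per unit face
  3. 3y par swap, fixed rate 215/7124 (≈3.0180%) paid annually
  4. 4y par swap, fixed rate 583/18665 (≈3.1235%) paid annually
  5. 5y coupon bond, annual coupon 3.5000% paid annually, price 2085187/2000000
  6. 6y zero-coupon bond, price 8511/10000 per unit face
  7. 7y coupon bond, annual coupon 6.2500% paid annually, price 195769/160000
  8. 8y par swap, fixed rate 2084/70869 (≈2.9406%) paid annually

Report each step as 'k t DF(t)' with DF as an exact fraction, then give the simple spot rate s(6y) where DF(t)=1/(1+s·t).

1 1 9821/10000
2 2 1907/2000
3 3 457/500
4 4 4417/5000
5 5 8811/10000
6 6 8511/10000
7 7 8301/10000
8 8 1979/2500
s(6y) = (1/(8511/10000) − 1)/(6) = 1489/51066 ≈ 2.9158%

step 1 [1y] zero: DF = P = 9821/10000 ≈ 0.982100
step 2 [2y] zero: DF = P = 1907/2000 ≈ 0.953500
step 3 [3y] swap r/1=215/7124: DF=(1 − 215/7124·(0.982100+0.953500))/(1+215/7124) = 457/500 ≈ 0.914000
step 4 [4y] swap r/1=583/18665: DF=(1 − 583/18665·(0.982100+0.953500+0.914000))/(1+583/18665) = 4417/5000 ≈ 0.883400
step 5 [5y] bond c/1=7/200: DF=(2085187/2000000 − 7/200·(0.982100+0.953500+0.914000+0.883400))/(1+7/200) = 8811/10000 ≈ 0.881100
step 6 [6y] zero: DF = P = 8511/10000 ≈ 0.851100
step 7 [7y] bond c/1=1/16: DF=(195769/160000 − 1/16·(0.982100+0.953500+0.914000+0.883400+0.881100+0.851100))/(1+1/16) = 8301/10000 ≈ 0.830100
step 8 [8y] swap r/1=2084/70869: DF=(1 − 2084/70869·(0.982100+0.953500+0.914000+0.883400+0.881100+0.851100+0.830100))/(1+2084/70869) = 1979/2500 ≈ 0.791600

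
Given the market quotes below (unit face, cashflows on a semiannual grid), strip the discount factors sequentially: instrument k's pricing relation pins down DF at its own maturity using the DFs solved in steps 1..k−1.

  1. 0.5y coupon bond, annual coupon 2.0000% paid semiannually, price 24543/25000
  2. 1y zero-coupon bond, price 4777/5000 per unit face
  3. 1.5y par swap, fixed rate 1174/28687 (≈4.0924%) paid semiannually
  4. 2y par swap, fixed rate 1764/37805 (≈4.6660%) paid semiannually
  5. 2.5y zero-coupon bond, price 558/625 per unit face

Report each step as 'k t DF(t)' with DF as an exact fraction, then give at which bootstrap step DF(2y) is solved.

1 1/2 243/250
2 1 4777/5000
3 3/2 9413/10000
4 2 4559/5000
5 5/2 558/625
DF(2y) is solved at step 4

step 1 [0.5y] bond c/2=1/100: DF=(24543/25000 − 1/100·(0))/(1+1/100) = 243/250 ≈ 0.972000
step 2 [1y] zero: DF = P = 4777/5000 ≈ 0.955400
step 3 [1.5y] swap r/2=587/28687: DF=(1 − 587/28687·(0.972000+0.955400))/(1+587/28687) = 9413/10000 ≈ 0.941300
step 4 [2y] swap r/2=882/37805: DF=(1 − 882/37805·(0.972000+0.955400+0.941300))/(1+882/37805) = 4559/5000 ≈ 0.911800
step 5 [2.5y] zero: DF = P = 558/625 ≈ 0.892800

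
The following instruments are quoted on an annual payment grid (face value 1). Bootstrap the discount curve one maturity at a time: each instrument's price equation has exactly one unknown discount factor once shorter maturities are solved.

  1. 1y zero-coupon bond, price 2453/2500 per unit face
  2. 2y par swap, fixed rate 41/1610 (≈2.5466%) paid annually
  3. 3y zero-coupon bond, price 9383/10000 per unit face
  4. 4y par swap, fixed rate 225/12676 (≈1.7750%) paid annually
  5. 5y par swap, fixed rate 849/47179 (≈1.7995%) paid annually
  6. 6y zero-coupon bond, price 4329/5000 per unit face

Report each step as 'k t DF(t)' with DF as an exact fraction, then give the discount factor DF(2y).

step 1 [1y] zero: DF = P = 2453/2500 ≈ 0.981200
step 2 [2y] swap r/1=41/1610: DF=(1 − 41/1610·(0.981200))/(1+41/1610) = 2377/2500 ≈ 0.950800
step 3 [3y] zero: DF = P = 9383/10000 ≈ 0.938300
step 4 [4y] swap r/1=225/12676: DF=(1 − 225/12676·(0.981200+0.950800+0.938300))/(1+225/12676) = 373/400 ≈ 0.932500
step 5 [5y] swap r/1=849/47179: DF=(1 − 849/47179·(0.981200+0.950800+0.938300+0.932500))/(1+849/47179) = 9151/10000 ≈ 0.915100
step 6 [6y] zero: DF = P = 4329/5000 ≈ 0.865800

1 1 2453/2500
2 2 2377/2500
3 3 9383/10000
4 4 373/400
5 5 9151/10000
6 6 4329/5000
DF(2y) = 2377/2500 ≈ 0.950800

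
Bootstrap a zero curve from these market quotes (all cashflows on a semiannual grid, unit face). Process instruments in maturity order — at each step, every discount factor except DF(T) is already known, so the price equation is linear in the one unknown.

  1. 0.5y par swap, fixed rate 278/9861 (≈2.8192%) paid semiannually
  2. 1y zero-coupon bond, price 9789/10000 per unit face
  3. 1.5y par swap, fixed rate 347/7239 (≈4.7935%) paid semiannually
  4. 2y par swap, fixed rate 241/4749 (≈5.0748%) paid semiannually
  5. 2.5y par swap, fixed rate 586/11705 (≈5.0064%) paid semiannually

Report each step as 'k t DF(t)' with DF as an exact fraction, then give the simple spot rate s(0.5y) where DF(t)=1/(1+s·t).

step 1 [0.5y] swap r/2=139/9861: DF=(1 − 139/9861·(0))/(1+139/9861) = 9861/10000 ≈ 0.986100
step 2 [1y] zero: DF = P = 9789/10000 ≈ 0.978900
step 3 [1.5y] swap r/2=347/14478: DF=(1 − 347/14478·(0.986100+0.978900))/(1+347/14478) = 4653/5000 ≈ 0.930600
step 4 [2y] swap r/2=241/9498: DF=(1 − 241/9498·(0.986100+0.978900+0.930600))/(1+241/9498) = 2259/2500 ≈ 0.903600
step 5 [2.5y] swap r/2=293/11705: DF=(1 − 293/11705·(0.986100+0.978900+0.930600+0.903600))/(1+293/11705) = 2207/2500 ≈ 0.882800

1 1/2 9861/10000
2 1 9789/10000
3 3/2 4653/5000
4 2 2259/2500
5 5/2 2207/2500
s(0.5y) = (1/(9861/10000) − 1)/(1/2) = 278/9861 ≈ 2.8192%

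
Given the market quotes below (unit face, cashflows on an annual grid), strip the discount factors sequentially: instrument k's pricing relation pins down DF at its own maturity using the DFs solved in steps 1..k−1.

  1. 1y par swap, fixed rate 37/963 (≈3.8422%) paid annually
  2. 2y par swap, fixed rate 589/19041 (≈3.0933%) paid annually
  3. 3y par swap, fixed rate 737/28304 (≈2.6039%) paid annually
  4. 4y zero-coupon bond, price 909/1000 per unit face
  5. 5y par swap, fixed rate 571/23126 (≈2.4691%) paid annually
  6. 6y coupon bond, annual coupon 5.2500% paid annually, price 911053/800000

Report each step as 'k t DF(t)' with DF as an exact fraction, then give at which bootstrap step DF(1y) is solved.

step 1 [1y] swap r/1=37/963: DF=(1 − 37/963·(0))/(1+37/963) = 963/1000 ≈ 0.963000
step 2 [2y] swap r/1=589/19041: DF=(1 − 589/19041·(0.963000))/(1+589/19041) = 9411/10000 ≈ 0.941100
step 3 [3y] swap r/1=737/28304: DF=(1 − 737/28304·(0.963000+0.941100))/(1+737/28304) = 9263/10000 ≈ 0.926300
step 4 [4y] zero: DF = P = 909/1000 ≈ 0.909000
step 5 [5y] swap r/1=571/23126: DF=(1 − 571/23126·(0.963000+0.941100+0.926300+0.909000))/(1+571/23126) = 4429/5000 ≈ 0.885800
step 6 [6y] bond c/1=21/400: DF=(911053/800000 − 21/400·(0.963000+0.941100+0.926300+0.909000+0.885800))/(1+21/400) = 8513/10000 ≈ 0.851300

1 1 963/1000
2 2 9411/10000
3 3 9263/10000
4 4 909/1000
5 5 4429/5000
6 6 8513/10000
DF(1y) is solved at step 1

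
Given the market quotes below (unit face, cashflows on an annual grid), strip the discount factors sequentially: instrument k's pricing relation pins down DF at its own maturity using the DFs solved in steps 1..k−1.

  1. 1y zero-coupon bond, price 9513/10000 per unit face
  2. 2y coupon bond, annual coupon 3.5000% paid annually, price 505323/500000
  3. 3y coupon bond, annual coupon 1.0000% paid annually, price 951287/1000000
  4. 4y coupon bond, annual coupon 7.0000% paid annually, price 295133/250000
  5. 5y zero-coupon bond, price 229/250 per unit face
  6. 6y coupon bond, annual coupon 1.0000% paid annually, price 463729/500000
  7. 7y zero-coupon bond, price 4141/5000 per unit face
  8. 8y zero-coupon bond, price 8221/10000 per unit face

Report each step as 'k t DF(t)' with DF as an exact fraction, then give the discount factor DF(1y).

1 1 9513/10000
2 2 9443/10000
3 3 9231/10000
4 4 9189/10000
5 5 229/250
6 6 4361/5000
7 7 4141/5000
8 8 8221/10000
DF(1y) = 9513/10000 ≈ 0.951300

step 1 [1y] zero: DF = P = 9513/10000 ≈ 0.951300
step 2 [2y] bond c/1=7/200: DF=(505323/500000 − 7/200·(0.951300))/(1+7/200) = 9443/10000 ≈ 0.944300
step 3 [3y] bond c/1=1/100: DF=(951287/1000000 − 1/100·(0.951300+0.944300))/(1+1/100) = 9231/10000 ≈ 0.923100
step 4 [4y] bond c/1=7/100: DF=(295133/250000 − 7/100·(0.951300+0.944300+0.923100))/(1+7/100) = 9189/10000 ≈ 0.918900
step 5 [5y] zero: DF = P = 229/250 ≈ 0.916000
step 6 [6y] bond c/1=1/100: DF=(463729/500000 − 1/100·(0.951300+0.944300+0.923100+0.918900+0.916000))/(1+1/100) = 4361/5000 ≈ 0.872200
step 7 [7y] zero: DF = P = 4141/5000 ≈ 0.828200
step 8 [8y] zero: DF = P = 8221/10000 ≈ 0.822100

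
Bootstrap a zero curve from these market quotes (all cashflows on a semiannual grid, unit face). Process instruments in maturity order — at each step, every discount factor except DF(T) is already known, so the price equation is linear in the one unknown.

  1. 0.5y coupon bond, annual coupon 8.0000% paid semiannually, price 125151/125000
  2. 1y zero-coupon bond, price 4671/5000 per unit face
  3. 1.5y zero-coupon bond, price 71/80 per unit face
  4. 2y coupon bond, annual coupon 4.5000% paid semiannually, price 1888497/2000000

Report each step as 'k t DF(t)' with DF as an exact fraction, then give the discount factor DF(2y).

step 1 [0.5y] bond c/2=1/25: DF=(125151/125000 − 1/25·(0))/(1+1/25) = 9627/10000 ≈ 0.962700
step 2 [1y] zero: DF = P = 4671/5000 ≈ 0.934200
step 3 [1.5y] zero: DF = P = 71/80 ≈ 0.887500
step 4 [2y] bond c/2=9/400: DF=(1888497/2000000 − 9/400·(0.962700+0.934200+0.887500))/(1+9/400) = 4311/5000 ≈ 0.862200

1 1/2 9627/10000
2 1 4671/5000
3 3/2 71/80
4 2 4311/5000
DF(2y) = 4311/5000 ≈ 0.862200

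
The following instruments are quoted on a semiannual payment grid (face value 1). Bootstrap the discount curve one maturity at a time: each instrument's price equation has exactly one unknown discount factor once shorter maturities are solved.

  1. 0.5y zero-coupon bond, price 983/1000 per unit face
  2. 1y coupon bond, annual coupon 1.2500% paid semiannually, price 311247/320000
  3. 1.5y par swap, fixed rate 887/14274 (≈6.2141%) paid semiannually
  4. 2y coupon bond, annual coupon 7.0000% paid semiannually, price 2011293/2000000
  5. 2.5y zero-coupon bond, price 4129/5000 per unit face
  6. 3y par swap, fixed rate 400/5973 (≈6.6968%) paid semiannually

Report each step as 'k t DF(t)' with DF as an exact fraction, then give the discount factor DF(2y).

1 1/2 983/1000
2 1 1921/2000
3 3/2 9113/10000
4 2 8751/10000
5 5/2 4129/5000
6 3 41/50
DF(2y) = 8751/10000 ≈ 0.875100

step 1 [0.5y] zero: DF = P = 983/1000 ≈ 0.983000
step 2 [1y] bond c/2=1/160: DF=(311247/320000 − 1/160·(0.983000))/(1+1/160) = 1921/2000 ≈ 0.960500
step 3 [1.5y] swap r/2=887/28548: DF=(1 − 887/28548·(0.983000+0.960500))/(1+887/28548) = 9113/10000 ≈ 0.911300
step 4 [2y] bond c/2=7/200: DF=(2011293/2000000 − 7/200·(0.983000+0.960500+0.911300))/(1+7/200) = 8751/10000 ≈ 0.875100
step 5 [2.5y] zero: DF = P = 4129/5000 ≈ 0.825800
step 6 [3y] swap r/2=200/5973: DF=(1 − 200/5973·(0.983000+0.960500+0.911300+0.875100+0.825800))/(1+200/5973) = 41/50 ≈ 0.820000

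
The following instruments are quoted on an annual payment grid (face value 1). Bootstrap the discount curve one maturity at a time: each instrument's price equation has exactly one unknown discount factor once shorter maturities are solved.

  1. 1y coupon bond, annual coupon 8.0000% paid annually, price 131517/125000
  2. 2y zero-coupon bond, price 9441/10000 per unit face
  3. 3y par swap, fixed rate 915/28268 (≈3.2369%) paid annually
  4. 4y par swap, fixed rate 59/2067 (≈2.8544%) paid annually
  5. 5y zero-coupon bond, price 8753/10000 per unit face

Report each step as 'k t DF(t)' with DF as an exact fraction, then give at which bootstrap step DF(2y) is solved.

step 1 [1y] bond c/1=2/25: DF=(131517/125000 − 2/25·(0))/(1+2/25) = 4871/5000 ≈ 0.974200
step 2 [2y] zero: DF = P = 9441/10000 ≈ 0.944100
step 3 [3y] swap r/1=915/28268: DF=(1 − 915/28268·(0.974200+0.944100))/(1+915/28268) = 1817/2000 ≈ 0.908500
step 4 [4y] swap r/1=59/2067: DF=(1 − 59/2067·(0.974200+0.944100+0.908500))/(1+59/2067) = 4469/5000 ≈ 0.893800
step 5 [5y] zero: DF = P = 8753/10000 ≈ 0.875300

1 1 4871/5000
2 2 9441/10000
3 3 1817/2000
4 4 4469/5000
5 5 8753/10000
DF(2y) is solved at step 2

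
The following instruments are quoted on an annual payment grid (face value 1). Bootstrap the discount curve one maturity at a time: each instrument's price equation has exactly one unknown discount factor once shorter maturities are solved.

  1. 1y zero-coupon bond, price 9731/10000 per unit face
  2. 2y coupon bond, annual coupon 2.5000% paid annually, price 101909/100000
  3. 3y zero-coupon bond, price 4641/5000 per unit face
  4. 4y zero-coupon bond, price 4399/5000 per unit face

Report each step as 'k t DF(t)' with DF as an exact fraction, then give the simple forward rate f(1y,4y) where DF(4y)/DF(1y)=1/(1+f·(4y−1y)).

step 1 [1y] zero: DF = P = 9731/10000 ≈ 0.973100
step 2 [2y] bond c/1=1/40: DF=(101909/100000 − 1/40·(0.973100))/(1+1/40) = 1941/2000 ≈ 0.970500
step 3 [3y] zero: DF = P = 4641/5000 ≈ 0.928200
step 4 [4y] zero: DF = P = 4399/5000 ≈ 0.879800

1 1 9731/10000
2 2 1941/2000
3 3 4641/5000
4 4 4399/5000
f(1y,4y) = ((9731/10000)/(4399/5000) − 1)/(3) = 311/8798 ≈ 3.5349%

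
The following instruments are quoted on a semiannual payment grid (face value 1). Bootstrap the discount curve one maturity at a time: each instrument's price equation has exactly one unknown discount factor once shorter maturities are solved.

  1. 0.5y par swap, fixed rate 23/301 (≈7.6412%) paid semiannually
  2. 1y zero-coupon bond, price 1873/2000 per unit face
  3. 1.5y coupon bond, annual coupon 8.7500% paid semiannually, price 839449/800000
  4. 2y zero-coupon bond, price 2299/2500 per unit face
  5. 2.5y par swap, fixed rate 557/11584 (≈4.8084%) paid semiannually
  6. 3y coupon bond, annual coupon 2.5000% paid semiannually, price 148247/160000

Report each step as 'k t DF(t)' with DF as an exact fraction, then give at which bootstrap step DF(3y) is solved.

1 1/2 602/625
2 1 1873/2000
3 3/2 9257/10000
4 2 2299/2500
5 5/2 4443/5000
6 3 8579/10000
DF(3y) is solved at step 6

step 1 [0.5y] swap r/2=23/602: DF=(1 − 23/602·(0))/(1+23/602) = 602/625 ≈ 0.963200
step 2 [1y] zero: DF = P = 1873/2000 ≈ 0.936500
step 3 [1.5y] bond c/2=7/160: DF=(839449/800000 − 7/160·(0.963200+0.936500))/(1+7/160) = 9257/10000 ≈ 0.925700
step 4 [2y] zero: DF = P = 2299/2500 ≈ 0.919600
step 5 [2.5y] swap r/2=557/23168: DF=(1 − 557/23168·(0.963200+0.936500+0.925700+0.919600))/(1+557/23168) = 4443/5000 ≈ 0.888600
step 6 [3y] bond c/2=1/80: DF=(148247/160000 − 1/80·(0.963200+0.936500+0.925700+0.919600+0.888600))/(1+1/80) = 8579/10000 ≈ 0.857900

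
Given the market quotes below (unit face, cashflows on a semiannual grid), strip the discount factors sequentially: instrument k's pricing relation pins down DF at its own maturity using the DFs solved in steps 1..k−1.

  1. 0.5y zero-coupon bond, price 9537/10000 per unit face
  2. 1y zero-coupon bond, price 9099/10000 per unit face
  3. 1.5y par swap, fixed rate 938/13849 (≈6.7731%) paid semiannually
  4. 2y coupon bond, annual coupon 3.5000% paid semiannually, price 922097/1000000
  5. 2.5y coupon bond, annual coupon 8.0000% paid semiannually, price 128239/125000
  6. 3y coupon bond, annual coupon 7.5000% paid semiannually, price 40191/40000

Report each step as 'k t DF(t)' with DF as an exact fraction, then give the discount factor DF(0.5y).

step 1 [0.5y] zero: DF = P = 9537/10000 ≈ 0.953700
step 2 [1y] zero: DF = P = 9099/10000 ≈ 0.909900
step 3 [1.5y] swap r/2=469/13849: DF=(1 − 469/13849·(0.953700+0.909900))/(1+469/13849) = 4531/5000 ≈ 0.906200
step 4 [2y] bond c/2=7/400: DF=(922097/1000000 − 7/400·(0.953700+0.909900+0.906200))/(1+7/400) = 4293/5000 ≈ 0.858600
step 5 [2.5y] bond c/2=1/25: DF=(128239/125000 − 1/25·(0.953700+0.909900+0.906200+0.858600))/(1+1/25) = 8469/10000 ≈ 0.846900
step 6 [3y] bond c/2=3/80: DF=(40191/40000 − 3/80·(0.953700+0.909900+0.906200+0.858600+0.846900))/(1+3/80) = 8067/10000 ≈ 0.806700

1 1/2 9537/10000
2 1 9099/10000
3 3/2 4531/5000
4 2 4293/5000
5 5/2 8469/10000
6 3 8067/10000
DF(0.5y) = 9537/10000 ≈ 0.953700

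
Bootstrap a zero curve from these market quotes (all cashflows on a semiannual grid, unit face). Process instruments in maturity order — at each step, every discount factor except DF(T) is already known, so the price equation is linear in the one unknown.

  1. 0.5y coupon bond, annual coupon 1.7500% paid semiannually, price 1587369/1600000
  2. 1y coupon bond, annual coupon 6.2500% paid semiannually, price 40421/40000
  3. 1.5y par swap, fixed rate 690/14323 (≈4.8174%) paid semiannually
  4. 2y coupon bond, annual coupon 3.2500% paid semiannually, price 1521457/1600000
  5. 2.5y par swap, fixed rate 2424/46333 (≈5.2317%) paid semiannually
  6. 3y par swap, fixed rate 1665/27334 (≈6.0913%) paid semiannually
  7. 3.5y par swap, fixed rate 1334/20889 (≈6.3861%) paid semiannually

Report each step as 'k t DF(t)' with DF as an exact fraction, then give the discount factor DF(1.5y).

1 1/2 1967/2000
2 1 9501/10000
3 3/2 931/1000
4 2 8899/10000
5 5/2 2197/2500
6 3 1667/2000
7 7/2 7999/10000
DF(1.5y) = 931/1000 ≈ 0.931000

step 1 [0.5y] bond c/2=7/800: DF=(1587369/1600000 − 7/800·(0))/(1+7/800) = 1967/2000 ≈ 0.983500
step 2 [1y] bond c/2=1/32: DF=(40421/40000 − 1/32·(0.983500))/(1+1/32) = 9501/10000 ≈ 0.950100
step 3 [1.5y] swap r/2=345/14323: DF=(1 − 345/14323·(0.983500+0.950100))/(1+345/14323) = 931/1000 ≈ 0.931000
step 4 [2y] bond c/2=13/800: DF=(1521457/1600000 − 13/800·(0.983500+0.950100+0.931000))/(1+13/800) = 8899/10000 ≈ 0.889900
step 5 [2.5y] swap r/2=1212/46333: DF=(1 − 1212/46333·(0.983500+0.950100+0.931000+0.889900))/(1+1212/46333) = 2197/2500 ≈ 0.878800
step 6 [3y] swap r/2=1665/54668: DF=(1 − 1665/54668·(0.983500+0.950100+0.931000+0.889900+0.878800))/(1+1665/54668) = 1667/2000 ≈ 0.833500
step 7 [3.5y] swap r/2=667/20889: DF=(1 − 667/20889·(0.983500+0.950100+0.931000+0.889900+0.878800+0.833500))/(1+667/20889) = 7999/10000 ≈ 0.799900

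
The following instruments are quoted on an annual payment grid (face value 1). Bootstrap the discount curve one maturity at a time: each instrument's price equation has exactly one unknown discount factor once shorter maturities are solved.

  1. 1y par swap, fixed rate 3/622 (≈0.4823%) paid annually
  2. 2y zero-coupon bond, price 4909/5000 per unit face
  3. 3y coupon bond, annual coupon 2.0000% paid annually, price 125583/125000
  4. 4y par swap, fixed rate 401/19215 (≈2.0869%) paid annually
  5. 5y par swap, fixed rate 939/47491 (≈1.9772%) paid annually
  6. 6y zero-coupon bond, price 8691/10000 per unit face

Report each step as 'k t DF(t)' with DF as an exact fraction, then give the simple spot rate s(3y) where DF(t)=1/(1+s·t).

1 1 622/625
2 2 4909/5000
3 3 4731/5000
4 4 4599/5000
5 5 9061/10000
6 6 8691/10000
s(3y) = (1/(4731/5000) − 1)/(3) = 269/14193 ≈ 1.8953%

step 1 [1y] swap r/1=3/622: DF=(1 − 3/622·(0))/(1+3/622) = 622/625 ≈ 0.995200
step 2 [2y] zero: DF = P = 4909/5000 ≈ 0.981800
step 3 [3y] bond c/1=1/50: DF=(125583/125000 − 1/50·(0.995200+0.981800))/(1+1/50) = 4731/5000 ≈ 0.946200
step 4 [4y] swap r/1=401/19215: DF=(1 − 401/19215·(0.995200+0.981800+0.946200))/(1+401/19215) = 4599/5000 ≈ 0.919800
step 5 [5y] swap r/1=939/47491: DF=(1 − 939/47491·(0.995200+0.981800+0.946200+0.919800))/(1+939/47491) = 9061/10000 ≈ 0.906100
step 6 [6y] zero: DF = P = 8691/10000 ≈ 0.869100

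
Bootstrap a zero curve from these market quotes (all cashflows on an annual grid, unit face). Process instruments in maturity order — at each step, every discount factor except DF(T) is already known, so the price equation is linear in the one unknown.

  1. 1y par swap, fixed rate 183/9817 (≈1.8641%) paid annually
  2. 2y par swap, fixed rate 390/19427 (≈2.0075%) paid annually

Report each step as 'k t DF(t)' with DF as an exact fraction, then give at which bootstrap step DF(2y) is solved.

1 1 9817/10000
2 2 961/1000
DF(2y) is solved at step 2

step 1 [1y] swap r/1=183/9817: DF=(1 − 183/9817·(0))/(1+183/9817) = 9817/10000 ≈ 0.981700
step 2 [2y] swap r/1=390/19427: DF=(1 − 390/19427·(0.981700))/(1+390/19427) = 961/1000 ≈ 0.961000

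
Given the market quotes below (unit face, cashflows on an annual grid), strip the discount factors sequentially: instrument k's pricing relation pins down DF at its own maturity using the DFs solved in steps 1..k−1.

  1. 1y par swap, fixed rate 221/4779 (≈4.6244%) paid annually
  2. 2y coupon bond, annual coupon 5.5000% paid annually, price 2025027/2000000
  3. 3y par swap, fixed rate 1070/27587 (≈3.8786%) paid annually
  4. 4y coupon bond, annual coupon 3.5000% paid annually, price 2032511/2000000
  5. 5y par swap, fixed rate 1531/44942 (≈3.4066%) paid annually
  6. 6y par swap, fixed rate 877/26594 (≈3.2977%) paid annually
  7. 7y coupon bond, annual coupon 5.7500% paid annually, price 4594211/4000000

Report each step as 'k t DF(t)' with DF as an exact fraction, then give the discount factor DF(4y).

step 1 [1y] swap r/1=221/4779: DF=(1 − 221/4779·(0))/(1+221/4779) = 4779/5000 ≈ 0.955800
step 2 [2y] bond c/1=11/200: DF=(2025027/2000000 − 11/200·(0.955800))/(1+11/200) = 9099/10000 ≈ 0.909900
step 3 [3y] swap r/1=1070/27587: DF=(1 − 1070/27587·(0.955800+0.909900))/(1+1070/27587) = 893/1000 ≈ 0.893000
step 4 [4y] bond c/1=7/200: DF=(2032511/2000000 − 7/200·(0.955800+0.909900+0.893000))/(1+7/200) = 4443/5000 ≈ 0.888600
step 5 [5y] swap r/1=1531/44942: DF=(1 − 1531/44942·(0.955800+0.909900+0.893000+0.888600))/(1+1531/44942) = 8469/10000 ≈ 0.846900
step 6 [6y] swap r/1=877/26594: DF=(1 − 877/26594·(0.955800+0.909900+0.893000+0.888600+0.846900))/(1+877/26594) = 4123/5000 ≈ 0.824600
step 7 [7y] bond c/1=23/400: DF=(4594211/4000000 − 23/400·(0.955800+0.909900+0.893000+0.888600+0.846900+0.824600))/(1+23/400) = 7969/10000 ≈ 0.796900

1 1 4779/5000
2 2 9099/10000
3 3 893/1000
4 4 4443/5000
5 5 8469/10000
6 6 4123/5000
7 7 7969/10000
DF(4y) = 4443/5000 ≈ 0.888600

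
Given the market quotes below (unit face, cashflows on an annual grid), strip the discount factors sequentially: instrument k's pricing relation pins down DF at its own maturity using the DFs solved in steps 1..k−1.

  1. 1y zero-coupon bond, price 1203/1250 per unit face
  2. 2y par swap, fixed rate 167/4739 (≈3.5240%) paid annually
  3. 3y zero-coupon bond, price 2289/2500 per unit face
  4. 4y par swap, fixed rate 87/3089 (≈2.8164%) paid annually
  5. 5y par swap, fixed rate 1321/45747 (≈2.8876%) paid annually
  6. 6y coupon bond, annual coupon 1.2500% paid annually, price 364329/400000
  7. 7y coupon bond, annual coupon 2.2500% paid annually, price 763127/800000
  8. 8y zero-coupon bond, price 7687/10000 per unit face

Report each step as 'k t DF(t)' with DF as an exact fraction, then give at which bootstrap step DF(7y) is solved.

1 1 1203/1250
2 2 2333/2500
3 3 2289/2500
4 4 2239/2500
5 5 8679/10000
6 6 8431/10000
7 7 8137/10000
8 8 7687/10000
DF(7y) is solved at step 7

step 1 [1y] zero: DF = P = 1203/1250 ≈ 0.962400
step 2 [2y] swap r/1=167/4739: DF=(1 − 167/4739·(0.962400))/(1+167/4739) = 2333/2500 ≈ 0.933200
step 3 [3y] zero: DF = P = 2289/2500 ≈ 0.915600
step 4 [4y] swap r/1=87/3089: DF=(1 − 87/3089·(0.962400+0.933200+0.915600))/(1+87/3089) = 2239/2500 ≈ 0.895600
step 5 [5y] swap r/1=1321/45747: DF=(1 − 1321/45747·(0.962400+0.933200+0.915600+0.895600))/(1+1321/45747) = 8679/10000 ≈ 0.867900
step 6 [6y] bond c/1=1/80: DF=(364329/400000 − 1/80·(0.962400+0.933200+0.915600+0.895600+0.867900))/(1+1/80) = 8431/10000 ≈ 0.843100
step 7 [7y] bond c/1=9/400: DF=(763127/800000 − 9/400·(0.962400+0.933200+0.915600+0.895600+0.867900+0.843100))/(1+9/400) = 8137/10000 ≈ 0.813700
step 8 [8y] zero: DF = P = 7687/10000 ≈ 0.768700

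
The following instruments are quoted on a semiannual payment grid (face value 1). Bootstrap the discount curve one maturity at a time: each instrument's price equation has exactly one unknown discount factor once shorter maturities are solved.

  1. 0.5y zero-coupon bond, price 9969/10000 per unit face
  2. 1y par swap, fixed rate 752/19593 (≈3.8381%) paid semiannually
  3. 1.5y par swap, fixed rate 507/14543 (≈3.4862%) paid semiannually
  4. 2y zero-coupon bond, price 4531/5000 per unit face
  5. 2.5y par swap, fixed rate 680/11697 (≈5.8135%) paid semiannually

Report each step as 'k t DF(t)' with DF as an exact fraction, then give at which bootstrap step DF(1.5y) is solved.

step 1 [0.5y] zero: DF = P = 9969/10000 ≈ 0.996900
step 2 [1y] swap r/2=376/19593: DF=(1 − 376/19593·(0.996900))/(1+376/19593) = 1203/1250 ≈ 0.962400
step 3 [1.5y] swap r/2=507/29086: DF=(1 − 507/29086·(0.996900+0.962400))/(1+507/29086) = 9493/10000 ≈ 0.949300
step 4 [2y] zero: DF = P = 4531/5000 ≈ 0.906200
step 5 [2.5y] swap r/2=340/11697: DF=(1 − 340/11697·(0.996900+0.962400+0.949300+0.906200))/(1+340/11697) = 108/125 ≈ 0.864000

1 1/2 9969/10000
2 1 1203/1250
3 3/2 9493/10000
4 2 4531/5000
5 5/2 108/125
DF(1.5y) is solved at step 3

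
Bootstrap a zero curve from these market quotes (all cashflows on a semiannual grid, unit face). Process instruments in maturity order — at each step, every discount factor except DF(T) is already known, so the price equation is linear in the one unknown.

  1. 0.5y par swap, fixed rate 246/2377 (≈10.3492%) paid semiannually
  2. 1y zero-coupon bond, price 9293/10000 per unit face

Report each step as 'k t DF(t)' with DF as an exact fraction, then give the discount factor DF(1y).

step 1 [0.5y] swap r/2=123/2377: DF=(1 − 123/2377·(0))/(1+123/2377) = 2377/2500 ≈ 0.950800
step 2 [1y] zero: DF = P = 9293/10000 ≈ 0.929300

1 1/2 2377/2500
2 1 9293/10000
DF(1y) = 9293/10000 ≈ 0.929300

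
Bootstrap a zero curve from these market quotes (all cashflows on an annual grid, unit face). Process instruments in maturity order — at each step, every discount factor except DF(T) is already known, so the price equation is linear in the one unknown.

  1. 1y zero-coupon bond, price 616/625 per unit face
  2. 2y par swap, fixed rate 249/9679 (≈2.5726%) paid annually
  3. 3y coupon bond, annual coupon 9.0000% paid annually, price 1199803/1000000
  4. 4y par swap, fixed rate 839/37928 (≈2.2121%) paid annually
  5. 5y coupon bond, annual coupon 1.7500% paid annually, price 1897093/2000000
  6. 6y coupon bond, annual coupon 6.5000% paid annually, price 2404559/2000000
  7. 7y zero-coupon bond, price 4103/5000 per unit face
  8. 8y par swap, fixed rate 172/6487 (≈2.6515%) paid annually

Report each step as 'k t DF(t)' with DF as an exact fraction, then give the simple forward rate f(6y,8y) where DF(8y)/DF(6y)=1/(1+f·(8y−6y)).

step 1 [1y] zero: DF = P = 616/625 ≈ 0.985600
step 2 [2y] swap r/1=249/9679: DF=(1 − 249/9679·(0.985600))/(1+249/9679) = 4751/5000 ≈ 0.950200
step 3 [3y] bond c/1=9/100: DF=(1199803/1000000 − 9/100·(0.985600+0.950200))/(1+9/100) = 9409/10000 ≈ 0.940900
step 4 [4y] swap r/1=839/37928: DF=(1 − 839/37928·(0.985600+0.950200+0.940900))/(1+839/37928) = 9161/10000 ≈ 0.916100
step 5 [5y] bond c/1=7/400: DF=(1897093/2000000 − 7/400·(0.985600+0.950200+0.940900+0.916100))/(1+7/400) = 867/1000 ≈ 0.867000
step 6 [6y] bond c/1=13/200: DF=(2404559/2000000 − 13/200·(0.985600+0.950200+0.940900+0.916100+0.867000))/(1+13/200) = 1689/2000 ≈ 0.844500
step 7 [7y] zero: DF = P = 4103/5000 ≈ 0.820600
step 8 [8y] swap r/1=172/6487: DF=(1 − 172/6487·(0.985600+0.950200+0.940900+0.916100+0.867000+0.844500+0.820600))/(1+172/6487) = 2027/2500 ≈ 0.810800

1 1 616/625
2 2 4751/5000
3 3 9409/10000
4 4 9161/10000
5 5 867/1000
6 6 1689/2000
7 7 4103/5000
8 8 2027/2500
f(6y,8y) = ((1689/2000)/(2027/2500) − 1)/(2) = 337/16216 ≈ 2.0782%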